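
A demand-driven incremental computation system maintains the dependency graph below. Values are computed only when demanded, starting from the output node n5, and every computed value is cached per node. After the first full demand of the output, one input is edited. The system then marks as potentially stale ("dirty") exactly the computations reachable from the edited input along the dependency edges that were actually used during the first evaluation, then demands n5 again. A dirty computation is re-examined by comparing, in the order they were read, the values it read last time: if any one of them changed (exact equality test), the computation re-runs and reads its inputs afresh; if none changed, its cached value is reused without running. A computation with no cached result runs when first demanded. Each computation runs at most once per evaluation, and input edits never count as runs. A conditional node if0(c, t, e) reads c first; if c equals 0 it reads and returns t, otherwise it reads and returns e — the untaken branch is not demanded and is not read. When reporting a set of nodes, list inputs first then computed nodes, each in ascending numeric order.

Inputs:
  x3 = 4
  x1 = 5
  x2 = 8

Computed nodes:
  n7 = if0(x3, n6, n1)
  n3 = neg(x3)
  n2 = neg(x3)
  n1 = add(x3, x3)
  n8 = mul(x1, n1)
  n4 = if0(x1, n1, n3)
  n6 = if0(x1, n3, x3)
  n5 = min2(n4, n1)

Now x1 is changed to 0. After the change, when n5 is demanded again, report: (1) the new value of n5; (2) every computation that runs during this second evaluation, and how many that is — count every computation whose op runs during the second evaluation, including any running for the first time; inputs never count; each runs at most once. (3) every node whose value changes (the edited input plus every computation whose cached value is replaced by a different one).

New value of n5: 8.
Computations that run: n4, n5 — 2 in total.
Values that change: x1, n4, n5.

First evaluation (everything demanded from the output):
  n1 = add(4, 4) = 8
  n3 = neg(4) = -4
  n4 = if0(x1=5 -> else branch n3) = -4
  n5 = min2(-4, 8) = -4

Propagation after the edit:
  n4: runs — x1 5->0; result 8.
  n5: runs — n4 -4->8; result 8.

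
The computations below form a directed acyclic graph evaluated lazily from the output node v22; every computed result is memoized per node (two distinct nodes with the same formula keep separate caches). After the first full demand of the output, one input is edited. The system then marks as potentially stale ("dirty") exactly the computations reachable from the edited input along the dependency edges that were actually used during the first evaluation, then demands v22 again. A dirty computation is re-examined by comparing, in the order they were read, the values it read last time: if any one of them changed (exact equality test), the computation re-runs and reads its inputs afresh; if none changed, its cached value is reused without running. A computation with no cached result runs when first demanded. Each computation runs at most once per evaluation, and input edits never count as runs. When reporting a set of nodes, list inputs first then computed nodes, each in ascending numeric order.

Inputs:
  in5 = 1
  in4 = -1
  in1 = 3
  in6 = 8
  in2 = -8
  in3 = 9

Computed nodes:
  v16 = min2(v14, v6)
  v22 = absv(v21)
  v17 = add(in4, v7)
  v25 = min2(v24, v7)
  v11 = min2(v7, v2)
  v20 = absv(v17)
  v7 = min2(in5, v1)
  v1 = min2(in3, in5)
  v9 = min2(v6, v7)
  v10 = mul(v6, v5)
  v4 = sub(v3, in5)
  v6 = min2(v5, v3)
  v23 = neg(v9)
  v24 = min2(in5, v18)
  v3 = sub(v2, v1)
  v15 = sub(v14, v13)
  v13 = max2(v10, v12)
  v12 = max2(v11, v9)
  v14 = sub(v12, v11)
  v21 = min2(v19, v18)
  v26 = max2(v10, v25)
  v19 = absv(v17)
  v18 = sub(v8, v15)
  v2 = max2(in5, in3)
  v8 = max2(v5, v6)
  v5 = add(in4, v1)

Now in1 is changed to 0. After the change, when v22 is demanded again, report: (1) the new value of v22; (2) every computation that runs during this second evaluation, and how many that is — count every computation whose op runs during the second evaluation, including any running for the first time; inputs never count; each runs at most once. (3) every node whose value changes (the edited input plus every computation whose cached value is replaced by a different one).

Demanding v22 again yields 0.
0 computations run: none.
The nodes whose values change: in1.
Note the shortcut — nothing in the graph depends on in1 at all, so no recomputation happens.

First demand of the output computes:
  v1 = min2(9, 1) = 1
  v2 = max2(1, 9) = 9
  v3 = sub(9, 1) = 8
  v5 = add(-1, 1) = 0
  v6 = min2(0, 8) = 0
  v7 = min2(1, 1) = 1
  v8 = max2(0, 0) = 0
  v9 = min2(0, 1) = 0
  v10 = mul(0, 0) = 0
  v11 = min2(1, 9) = 1
  v12 = max2(1, 0) = 1
  v13 = max2(0, 1) = 1
  v14 = sub(1, 1) = 0
  v15 = sub(0, 1) = -1
  v17 = add(-1, 1) = 0
  v18 = sub(0, -1) = 1
  v19 = absv(0) = 0
  v21 = min2(0, 1) = 0
  v22 = absv(0) = 0

After the edit, cleaning proceeds:
  no node depends on in1 at all; the second demand re-runs nothing.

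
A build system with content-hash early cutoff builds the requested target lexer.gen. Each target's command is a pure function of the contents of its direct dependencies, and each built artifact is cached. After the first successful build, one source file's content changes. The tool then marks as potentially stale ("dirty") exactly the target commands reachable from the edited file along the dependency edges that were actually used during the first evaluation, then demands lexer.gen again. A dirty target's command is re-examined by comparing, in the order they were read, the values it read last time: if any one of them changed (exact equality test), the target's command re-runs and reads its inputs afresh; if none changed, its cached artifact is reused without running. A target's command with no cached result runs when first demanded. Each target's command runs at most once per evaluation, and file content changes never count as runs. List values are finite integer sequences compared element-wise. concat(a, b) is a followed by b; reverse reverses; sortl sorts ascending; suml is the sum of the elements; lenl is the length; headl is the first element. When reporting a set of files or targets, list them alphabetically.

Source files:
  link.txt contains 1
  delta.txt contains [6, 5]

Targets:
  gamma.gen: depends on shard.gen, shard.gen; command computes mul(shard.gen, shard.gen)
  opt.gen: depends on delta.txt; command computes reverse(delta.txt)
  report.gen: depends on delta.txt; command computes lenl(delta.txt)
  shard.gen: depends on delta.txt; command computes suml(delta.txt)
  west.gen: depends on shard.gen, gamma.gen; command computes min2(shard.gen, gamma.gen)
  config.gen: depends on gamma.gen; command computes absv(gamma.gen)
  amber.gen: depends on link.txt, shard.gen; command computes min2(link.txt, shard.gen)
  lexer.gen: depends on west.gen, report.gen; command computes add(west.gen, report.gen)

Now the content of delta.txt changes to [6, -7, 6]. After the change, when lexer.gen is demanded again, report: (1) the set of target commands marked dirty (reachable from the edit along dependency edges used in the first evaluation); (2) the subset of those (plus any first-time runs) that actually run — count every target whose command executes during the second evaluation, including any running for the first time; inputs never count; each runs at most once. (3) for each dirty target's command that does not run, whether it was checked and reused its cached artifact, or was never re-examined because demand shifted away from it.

First evaluation (everything demanded from the output):
  report.gen = lenl([6, 5]) = 2
  shard.gen = suml([6, 5]) = 11
  gamma.gen = mul(11, 11) = 121
  west.gen = min2(11, 121) = 11
  lexer.gen = add(11, 2) = 13

Propagation after the edit:
  report.gen: runs — delta.txt [6, 5]->[6, -7, 6]; result 3.
  shard.gen: runs — delta.txt [6, 5]->[6, -7, 6]; result 5.
  gamma.gen: runs — shard.gen 11->5; shard.gen 11->5; result 25.
  west.gen: runs — shard.gen 11->5; gamma.gen 121->25; result 5.
  lexer.gen: runs — west.gen 11->5; report.gen 2->3; result 8.

Marked dirty: gamma.gen, lexer.gen, report.gen, shard.gen, west.gen.
Target commands that run: gamma.gen, lexer.gen, report.gen, shard.gen, west.gen — 5 in total.
Every dirty target's command ran.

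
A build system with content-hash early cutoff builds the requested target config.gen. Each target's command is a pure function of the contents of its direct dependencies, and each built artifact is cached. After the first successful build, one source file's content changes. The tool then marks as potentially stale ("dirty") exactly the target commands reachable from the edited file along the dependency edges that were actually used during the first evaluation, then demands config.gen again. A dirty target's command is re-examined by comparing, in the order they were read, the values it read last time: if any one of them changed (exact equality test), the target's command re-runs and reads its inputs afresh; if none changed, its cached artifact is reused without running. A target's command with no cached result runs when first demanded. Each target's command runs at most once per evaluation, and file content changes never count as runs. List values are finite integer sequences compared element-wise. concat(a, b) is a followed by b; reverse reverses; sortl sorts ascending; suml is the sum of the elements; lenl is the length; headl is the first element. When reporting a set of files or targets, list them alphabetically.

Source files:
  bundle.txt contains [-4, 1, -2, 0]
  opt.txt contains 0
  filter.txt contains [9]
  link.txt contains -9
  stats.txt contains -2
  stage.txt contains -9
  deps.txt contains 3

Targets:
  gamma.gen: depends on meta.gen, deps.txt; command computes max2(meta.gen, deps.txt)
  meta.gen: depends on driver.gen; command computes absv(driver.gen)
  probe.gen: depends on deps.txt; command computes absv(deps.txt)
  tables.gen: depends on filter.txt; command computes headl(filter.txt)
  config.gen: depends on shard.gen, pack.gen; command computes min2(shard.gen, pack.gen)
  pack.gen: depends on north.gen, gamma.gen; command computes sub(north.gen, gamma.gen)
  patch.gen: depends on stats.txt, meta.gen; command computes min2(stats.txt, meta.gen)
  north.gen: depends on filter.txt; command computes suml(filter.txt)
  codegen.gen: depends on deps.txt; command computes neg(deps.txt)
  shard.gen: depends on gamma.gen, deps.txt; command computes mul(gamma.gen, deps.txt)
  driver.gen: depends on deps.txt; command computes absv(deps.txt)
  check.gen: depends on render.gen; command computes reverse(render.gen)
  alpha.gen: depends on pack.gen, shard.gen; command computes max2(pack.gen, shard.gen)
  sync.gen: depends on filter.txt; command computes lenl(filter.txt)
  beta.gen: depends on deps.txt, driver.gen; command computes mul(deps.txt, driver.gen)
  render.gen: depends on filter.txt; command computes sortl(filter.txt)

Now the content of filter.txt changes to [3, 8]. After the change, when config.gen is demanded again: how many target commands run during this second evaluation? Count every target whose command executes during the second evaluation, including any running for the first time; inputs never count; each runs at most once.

First evaluation (everything demanded from the output):
  driver.gen = absv(3) = 3
  meta.gen = absv(3) = 3
  gamma.gen = max2(3, 3) = 3
  north.gen = suml([9]) = 9
  pack.gen = sub(9, 3) = 6
  shard.gen = mul(3, 3) = 9
  config.gen = min2(9, 6) = 6

Propagation after the edit:
  north.gen: runs — filter.txt [9]->[3, 8]; result 11.
  pack.gen: runs — north.gen 9->11; result 8.
  config.gen: runs — pack.gen 6->8; result 8.

Target commands that run: config.gen, north.gen, pack.gen — 3 in total.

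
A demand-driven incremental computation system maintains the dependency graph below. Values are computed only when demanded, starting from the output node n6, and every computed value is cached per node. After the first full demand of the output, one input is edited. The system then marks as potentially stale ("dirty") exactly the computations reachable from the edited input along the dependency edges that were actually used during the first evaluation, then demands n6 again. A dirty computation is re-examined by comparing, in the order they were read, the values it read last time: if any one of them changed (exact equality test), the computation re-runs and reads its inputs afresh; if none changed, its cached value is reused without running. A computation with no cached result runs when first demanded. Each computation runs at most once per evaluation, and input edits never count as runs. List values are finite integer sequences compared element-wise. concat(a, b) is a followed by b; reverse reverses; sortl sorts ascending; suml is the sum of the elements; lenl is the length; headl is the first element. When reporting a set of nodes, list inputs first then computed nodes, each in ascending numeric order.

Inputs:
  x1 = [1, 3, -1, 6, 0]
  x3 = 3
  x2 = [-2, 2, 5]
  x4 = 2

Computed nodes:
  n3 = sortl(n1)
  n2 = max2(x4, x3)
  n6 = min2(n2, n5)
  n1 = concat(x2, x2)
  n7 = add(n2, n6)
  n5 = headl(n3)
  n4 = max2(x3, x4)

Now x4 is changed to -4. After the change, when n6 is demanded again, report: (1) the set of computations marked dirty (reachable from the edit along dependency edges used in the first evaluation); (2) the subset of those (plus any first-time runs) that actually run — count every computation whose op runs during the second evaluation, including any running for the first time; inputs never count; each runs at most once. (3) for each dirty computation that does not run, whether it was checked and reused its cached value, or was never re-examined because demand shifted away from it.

Marked dirty: n2, n6.
Computations that run: n2 — 1 in total.
Checked but reused from cache: n6.
Key observation: the change is absorbed at n2 — it re-runs but produces the same value, and the output's value is unchanged.

First evaluation (everything demanded from the output):
  n1 = concat([-2, 2, 5], [-2, 2, 5]) = [-2, 2, 5, -2, 2, 5]
  n2 = max2(2, 3) = 3
  n3 = sortl([-2, 2, 5, -2, 2, 5]) = [-2, -2, 2, 2, 5, 5]
  n5 = headl([-2, -2, 2, 2, 5, 5]) = -2
  n6 = min2(3, -2) = -2

Propagation after the edit:
  n2: runs — x4 2->-4; result 3 (same value as before).
  n6: checked — values it read are unchanged (n2 unchanged, n5 unchanged); reused cached -2 without running.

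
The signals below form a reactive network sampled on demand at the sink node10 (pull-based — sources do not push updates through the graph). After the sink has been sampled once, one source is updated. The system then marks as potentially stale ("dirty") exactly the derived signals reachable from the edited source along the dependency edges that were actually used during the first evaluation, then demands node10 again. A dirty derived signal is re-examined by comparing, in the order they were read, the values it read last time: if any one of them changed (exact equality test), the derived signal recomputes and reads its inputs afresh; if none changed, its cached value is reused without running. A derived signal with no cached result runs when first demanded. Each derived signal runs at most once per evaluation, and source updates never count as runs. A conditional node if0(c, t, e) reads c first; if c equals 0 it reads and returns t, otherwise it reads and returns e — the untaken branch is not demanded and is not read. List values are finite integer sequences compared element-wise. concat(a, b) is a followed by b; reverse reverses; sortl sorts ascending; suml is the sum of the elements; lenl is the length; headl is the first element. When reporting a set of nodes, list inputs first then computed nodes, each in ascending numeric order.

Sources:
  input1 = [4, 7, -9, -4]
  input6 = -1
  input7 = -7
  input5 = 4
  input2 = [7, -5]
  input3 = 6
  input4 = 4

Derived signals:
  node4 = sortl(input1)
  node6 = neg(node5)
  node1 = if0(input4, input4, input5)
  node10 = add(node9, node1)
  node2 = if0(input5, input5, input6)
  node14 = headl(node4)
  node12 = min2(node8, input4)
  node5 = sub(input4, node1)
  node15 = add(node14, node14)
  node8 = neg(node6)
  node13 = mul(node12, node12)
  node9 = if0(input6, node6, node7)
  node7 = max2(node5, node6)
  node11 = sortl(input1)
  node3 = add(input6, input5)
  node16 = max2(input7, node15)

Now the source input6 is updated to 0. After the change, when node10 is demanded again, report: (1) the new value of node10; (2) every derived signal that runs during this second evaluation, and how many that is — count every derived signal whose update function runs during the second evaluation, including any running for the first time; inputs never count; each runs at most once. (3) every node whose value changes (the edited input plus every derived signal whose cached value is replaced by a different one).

node10 now evaluates to 4.
Run set: node9 (1 run).
Changed values: input6.
The important point: node9 recomputes to an identical value, and the output ends up unchanged.

Initial pass — values computed on the first demand:
  node1 = if0(input4=4 -> else branch input5) = 4
  node5 = sub(4, 4) = 0
  node6 = neg(0) = 0
  node7 = max2(0, 0) = 0
  node9 = if0(input6=-1 -> else branch node7) = 0
  node10 = add(0, 4) = 4

Second demand — change propagation:
  node9: re-runs because input6 -1->0; new result 0 (unchanged).
  node10: re-examined; everything it read last time is the same (node9 unchanged, node1 unchanged) — cache 4 kept, no run.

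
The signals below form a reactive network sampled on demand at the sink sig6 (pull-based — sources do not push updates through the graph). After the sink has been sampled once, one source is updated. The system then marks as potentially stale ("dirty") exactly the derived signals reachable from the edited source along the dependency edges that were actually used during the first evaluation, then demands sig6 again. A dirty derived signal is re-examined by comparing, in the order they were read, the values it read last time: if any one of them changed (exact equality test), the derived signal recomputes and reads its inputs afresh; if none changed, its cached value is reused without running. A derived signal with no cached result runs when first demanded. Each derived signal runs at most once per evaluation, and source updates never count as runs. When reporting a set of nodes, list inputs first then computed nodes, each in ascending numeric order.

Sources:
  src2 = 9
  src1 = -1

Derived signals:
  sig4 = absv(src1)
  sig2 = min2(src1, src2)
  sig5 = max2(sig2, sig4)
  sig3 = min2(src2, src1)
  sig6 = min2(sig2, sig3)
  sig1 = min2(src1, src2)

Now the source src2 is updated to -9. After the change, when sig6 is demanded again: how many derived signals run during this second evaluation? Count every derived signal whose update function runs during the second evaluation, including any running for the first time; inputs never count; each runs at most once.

Initial pass — values computed on the first demand:
  sig2 = min2(-1, 9) = -1
  sig3 = min2(9, -1) = -1
  sig6 = min2(-1, -1) = -1

Second demand — change propagation:
  sig2: re-runs because src2 9->-9; new result -9.
  sig3: re-runs because src2 9->-9; new result -9.
  sig6: re-runs because sig2 -1->-9; sig3 -1->-9; new result -9.

Run set: sig2, sig3, sig6 (3 run).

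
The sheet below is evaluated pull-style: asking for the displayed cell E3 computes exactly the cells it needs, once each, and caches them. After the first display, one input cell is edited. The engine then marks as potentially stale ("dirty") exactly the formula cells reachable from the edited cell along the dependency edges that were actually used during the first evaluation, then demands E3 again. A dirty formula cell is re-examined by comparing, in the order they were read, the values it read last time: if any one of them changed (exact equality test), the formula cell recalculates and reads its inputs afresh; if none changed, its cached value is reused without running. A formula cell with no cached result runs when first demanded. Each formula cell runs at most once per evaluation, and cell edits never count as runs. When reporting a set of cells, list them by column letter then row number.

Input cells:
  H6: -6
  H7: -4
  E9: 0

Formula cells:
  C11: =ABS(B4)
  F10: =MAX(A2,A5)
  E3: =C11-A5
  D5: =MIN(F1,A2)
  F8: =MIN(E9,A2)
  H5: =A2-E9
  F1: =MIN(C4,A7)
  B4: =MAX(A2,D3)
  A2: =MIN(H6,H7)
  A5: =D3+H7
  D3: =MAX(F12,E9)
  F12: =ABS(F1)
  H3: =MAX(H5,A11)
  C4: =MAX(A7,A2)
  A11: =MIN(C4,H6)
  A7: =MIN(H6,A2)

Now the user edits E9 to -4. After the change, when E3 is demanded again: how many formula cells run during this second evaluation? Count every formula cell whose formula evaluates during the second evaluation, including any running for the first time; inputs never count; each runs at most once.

1 formula cells run: D3.
Note the absorption at D3: it re-runs yet its value is the same, leaving the output's value untouched.

First demand of the output computes:
  A2 = MIN(-6, -4) = -6
  A7 = MIN(-6, -6) = -6
  C4 = MAX(-6, -6) = -6
  F1 = MIN(-6, -6) = -6
  F12 = ABS(-6) = 6
  D3 = MAX(6, 0) = 6
  A5 = 6 + -4 = 2
  B4 = MAX(-6, 6) = 6
  C11 = ABS(6) = 6
  E3 = 6 - 2 = 4

After the edit, cleaning proceeds:
  D3: a read changed (E9 0->-4) — executes, giving 6 — identical to its old value.
  A5: dirty, but its reads are unchanged (D3 unchanged, H7 unchanged); cached 2 stands.
  B4: dirty, but its reads are unchanged (A2 unchanged, D3 unchanged); cached 6 stands.
  C11: dirty, but its reads are unchanged (B4 unchanged); cached 6 stands.
  E3: dirty, but its reads are unchanged (C11 unchanged, A5 unchanged); cached 4 stands.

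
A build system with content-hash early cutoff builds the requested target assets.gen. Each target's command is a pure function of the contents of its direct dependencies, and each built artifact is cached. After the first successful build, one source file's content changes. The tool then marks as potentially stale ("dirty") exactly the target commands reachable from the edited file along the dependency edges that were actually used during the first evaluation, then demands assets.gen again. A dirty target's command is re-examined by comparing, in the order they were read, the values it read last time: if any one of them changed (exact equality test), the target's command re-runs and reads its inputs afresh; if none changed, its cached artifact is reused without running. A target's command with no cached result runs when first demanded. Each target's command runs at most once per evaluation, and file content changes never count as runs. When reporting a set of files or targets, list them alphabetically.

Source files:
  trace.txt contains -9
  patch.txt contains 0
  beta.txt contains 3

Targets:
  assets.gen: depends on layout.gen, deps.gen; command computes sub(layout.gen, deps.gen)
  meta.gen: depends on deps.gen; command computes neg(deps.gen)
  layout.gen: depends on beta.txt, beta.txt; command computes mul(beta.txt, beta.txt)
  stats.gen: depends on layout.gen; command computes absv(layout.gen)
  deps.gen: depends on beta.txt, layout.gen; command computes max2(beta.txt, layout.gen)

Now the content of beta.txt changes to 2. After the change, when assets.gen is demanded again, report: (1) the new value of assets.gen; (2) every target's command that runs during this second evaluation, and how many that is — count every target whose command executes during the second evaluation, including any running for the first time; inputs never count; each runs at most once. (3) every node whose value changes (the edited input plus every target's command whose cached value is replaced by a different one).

First evaluation (everything demanded from the output):
  layout.gen = mul(3, 3) = 9
  deps.gen = max2(3, 9) = 9
  assets.gen = sub(9, 9) = 0

Propagation after the edit:
  layout.gen: runs — beta.txt 3->2; beta.txt 3->2; result 4.
  deps.gen: runs — beta.txt 3->2; layout.gen 9->4; result 4.
  assets.gen: runs — layout.gen 9->4; deps.gen 9->4; result 0 (same value as before).

New value of assets.gen: 0.
Target commands that run: assets.gen, deps.gen, layout.gen — 3 in total.
Values that change: beta.txt, deps.gen, layout.gen.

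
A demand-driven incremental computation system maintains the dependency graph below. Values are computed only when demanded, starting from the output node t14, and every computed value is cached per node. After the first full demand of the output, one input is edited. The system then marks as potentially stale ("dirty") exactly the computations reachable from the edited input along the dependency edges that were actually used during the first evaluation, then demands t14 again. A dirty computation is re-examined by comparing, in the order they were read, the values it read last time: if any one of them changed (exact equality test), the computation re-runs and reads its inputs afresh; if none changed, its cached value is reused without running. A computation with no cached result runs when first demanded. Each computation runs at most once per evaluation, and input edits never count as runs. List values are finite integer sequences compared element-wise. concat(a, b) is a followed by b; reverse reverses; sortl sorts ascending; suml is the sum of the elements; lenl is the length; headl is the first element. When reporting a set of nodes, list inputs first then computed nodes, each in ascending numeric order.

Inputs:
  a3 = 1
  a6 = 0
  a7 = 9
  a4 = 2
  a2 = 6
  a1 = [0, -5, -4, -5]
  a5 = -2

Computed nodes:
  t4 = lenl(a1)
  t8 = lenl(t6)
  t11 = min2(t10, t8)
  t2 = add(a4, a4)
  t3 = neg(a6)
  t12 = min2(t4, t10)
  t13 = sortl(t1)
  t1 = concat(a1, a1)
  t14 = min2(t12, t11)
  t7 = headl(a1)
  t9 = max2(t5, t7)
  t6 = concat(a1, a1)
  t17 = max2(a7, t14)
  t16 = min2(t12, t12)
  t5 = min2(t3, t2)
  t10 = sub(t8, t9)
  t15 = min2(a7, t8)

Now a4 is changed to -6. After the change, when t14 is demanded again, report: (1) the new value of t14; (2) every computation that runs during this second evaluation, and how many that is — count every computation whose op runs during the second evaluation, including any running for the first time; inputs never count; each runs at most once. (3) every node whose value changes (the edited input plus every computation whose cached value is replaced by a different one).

First evaluation (everything demanded from the output):
  t2 = add(2, 2) = 4
  t3 = neg(0) = 0
  t4 = lenl([0, -5, -4, -5]) = 4
  t5 = min2(0, 4) = 0
  t6 = concat([0, -5, -4, -5], [0, -5, -4, -5]) = [0, -5, -4, -5, 0, -5, -4, -5]
  t7 = headl([0, -5, -4, -5]) = 0
  t8 = lenl([0, -5, -4, -5, 0, -5, -4, -5]) = 8
  t9 = max2(0, 0) = 0
  t10 = sub(8, 0) = 8
  t11 = min2(8, 8) = 8
  t12 = min2(4, 8) = 4
  t14 = min2(4, 8) = 4

Propagation after the edit:
  t2: runs — a4 2->-6; a4 2->-6; result -12.
  t5: runs — t2 4->-12; result -12.
  t9: runs — t5 0->-12; result 0 (same value as before).
  t10: checked — values it read are unchanged (t8 unchanged, t9 unchanged); reused cached 8 without running.
  t11: checked — values it read are unchanged (t10 unchanged, t8 unchanged); reused cached 8 without running.
  t12: checked — values it read are unchanged (t4 unchanged, t10 unchanged); reused cached 4 without running.
  t14: checked — values it read are unchanged (t12 unchanged, t11 unchanged); reused cached 4 without running.

Key observation: the change is absorbed at t9 — it re-runs but produces the same value, and the output's value is unchanged.

New value of t14: 4.
Computations that run: t2, t5, t9 — 3 in total.
Values that change: a4, t2, t5.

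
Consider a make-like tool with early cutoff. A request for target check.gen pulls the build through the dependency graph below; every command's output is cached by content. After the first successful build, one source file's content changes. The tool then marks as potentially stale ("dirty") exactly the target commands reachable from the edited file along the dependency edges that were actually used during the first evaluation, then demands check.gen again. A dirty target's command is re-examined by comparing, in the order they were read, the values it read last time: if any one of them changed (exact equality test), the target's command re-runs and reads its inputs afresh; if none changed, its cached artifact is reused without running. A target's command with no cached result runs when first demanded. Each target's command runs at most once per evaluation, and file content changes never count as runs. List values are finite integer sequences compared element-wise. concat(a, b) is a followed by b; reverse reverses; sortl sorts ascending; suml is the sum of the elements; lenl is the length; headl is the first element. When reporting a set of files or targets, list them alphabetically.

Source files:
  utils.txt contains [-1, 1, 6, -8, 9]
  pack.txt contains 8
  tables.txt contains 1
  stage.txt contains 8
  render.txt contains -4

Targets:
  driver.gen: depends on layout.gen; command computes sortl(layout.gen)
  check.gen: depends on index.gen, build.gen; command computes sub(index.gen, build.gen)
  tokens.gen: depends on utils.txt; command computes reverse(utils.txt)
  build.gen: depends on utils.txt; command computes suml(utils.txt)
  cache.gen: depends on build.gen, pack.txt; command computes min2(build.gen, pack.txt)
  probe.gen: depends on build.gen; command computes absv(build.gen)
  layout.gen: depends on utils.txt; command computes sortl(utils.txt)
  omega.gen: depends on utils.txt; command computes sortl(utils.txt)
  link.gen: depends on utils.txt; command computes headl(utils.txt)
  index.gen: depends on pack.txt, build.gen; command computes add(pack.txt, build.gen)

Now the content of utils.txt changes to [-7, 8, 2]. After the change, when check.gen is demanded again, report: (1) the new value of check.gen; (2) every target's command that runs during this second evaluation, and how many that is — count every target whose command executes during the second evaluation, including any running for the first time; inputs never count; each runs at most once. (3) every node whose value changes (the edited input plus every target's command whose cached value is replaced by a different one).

Demanding check.gen again yields 8.
3 target commands run: build.gen, check.gen, index.gen.
The nodes whose values change: build.gen, index.gen, utils.txt.

First demand of the output computes:
  build.gen = suml([-1, 1, 6, -8, 9]) = 7
  index.gen = add(8, 7) = 15
  check.gen = sub(15, 7) = 8

After the edit, cleaning proceeds:
  build.gen: a read changed (utils.txt [-1, 1, 6, -8, 9]->[-7, 8, 2]) — executes, giving 3.
  index.gen: a read changed (build.gen 7->3) — executes, giving 11.
  check.gen: a read changed (index.gen 15->11; build.gen 7->3) — executes, giving 8 — identical to its old value.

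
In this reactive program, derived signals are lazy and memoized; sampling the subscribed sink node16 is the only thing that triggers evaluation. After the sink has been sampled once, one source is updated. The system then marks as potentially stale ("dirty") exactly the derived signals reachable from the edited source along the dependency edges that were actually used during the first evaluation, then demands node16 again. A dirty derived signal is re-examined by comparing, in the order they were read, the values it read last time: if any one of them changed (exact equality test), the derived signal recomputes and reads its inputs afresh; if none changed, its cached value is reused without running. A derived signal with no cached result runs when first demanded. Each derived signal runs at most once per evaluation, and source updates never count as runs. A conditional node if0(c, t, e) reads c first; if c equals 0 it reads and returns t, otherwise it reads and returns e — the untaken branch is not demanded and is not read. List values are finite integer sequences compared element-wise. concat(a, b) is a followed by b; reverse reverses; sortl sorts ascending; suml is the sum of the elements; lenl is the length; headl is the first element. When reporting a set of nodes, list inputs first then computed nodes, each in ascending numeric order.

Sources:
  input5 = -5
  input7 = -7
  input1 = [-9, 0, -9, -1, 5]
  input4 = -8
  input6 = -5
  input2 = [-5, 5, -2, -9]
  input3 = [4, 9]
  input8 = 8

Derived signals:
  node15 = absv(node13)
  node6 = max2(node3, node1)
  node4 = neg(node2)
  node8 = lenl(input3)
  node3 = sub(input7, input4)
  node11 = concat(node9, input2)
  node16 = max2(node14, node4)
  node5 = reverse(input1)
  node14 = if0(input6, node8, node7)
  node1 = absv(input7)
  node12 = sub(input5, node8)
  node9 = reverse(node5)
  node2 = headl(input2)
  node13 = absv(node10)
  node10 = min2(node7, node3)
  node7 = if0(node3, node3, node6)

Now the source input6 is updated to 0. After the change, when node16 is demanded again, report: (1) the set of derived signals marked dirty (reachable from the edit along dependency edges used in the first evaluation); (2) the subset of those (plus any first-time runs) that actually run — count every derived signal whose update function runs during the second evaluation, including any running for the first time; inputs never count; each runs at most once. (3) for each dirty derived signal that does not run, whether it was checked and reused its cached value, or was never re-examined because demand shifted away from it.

First demand of the output computes:
  node1 = absv(-7) = 7
  node2 = headl([-5, 5, -2, -9]) = -5
  node3 = sub(-7, -8) = 1
  node4 = neg(-5) = 5
  node6 = max2(1, 7) = 7
  node7 = if0(node3=1 -> else branch node6) = 7
  node14 = if0(input6=-5 -> else branch node7) = 7
  node16 = max2(7, 5) = 7

After the edit, cleaning proceeds:
  node8: had never run; runs now, result 2.
  node14: a read changed (input6 -5->0) — executes, giving 2.
  node16: a read changed (node14 7->2) — executes, giving 5.

Note the branch switch — node8 had no cache and runs now for the first time.

The edit dirties: node14, node16.
3 derived signals run: node8, node14, node16.
No dirty derived signal escaped a run.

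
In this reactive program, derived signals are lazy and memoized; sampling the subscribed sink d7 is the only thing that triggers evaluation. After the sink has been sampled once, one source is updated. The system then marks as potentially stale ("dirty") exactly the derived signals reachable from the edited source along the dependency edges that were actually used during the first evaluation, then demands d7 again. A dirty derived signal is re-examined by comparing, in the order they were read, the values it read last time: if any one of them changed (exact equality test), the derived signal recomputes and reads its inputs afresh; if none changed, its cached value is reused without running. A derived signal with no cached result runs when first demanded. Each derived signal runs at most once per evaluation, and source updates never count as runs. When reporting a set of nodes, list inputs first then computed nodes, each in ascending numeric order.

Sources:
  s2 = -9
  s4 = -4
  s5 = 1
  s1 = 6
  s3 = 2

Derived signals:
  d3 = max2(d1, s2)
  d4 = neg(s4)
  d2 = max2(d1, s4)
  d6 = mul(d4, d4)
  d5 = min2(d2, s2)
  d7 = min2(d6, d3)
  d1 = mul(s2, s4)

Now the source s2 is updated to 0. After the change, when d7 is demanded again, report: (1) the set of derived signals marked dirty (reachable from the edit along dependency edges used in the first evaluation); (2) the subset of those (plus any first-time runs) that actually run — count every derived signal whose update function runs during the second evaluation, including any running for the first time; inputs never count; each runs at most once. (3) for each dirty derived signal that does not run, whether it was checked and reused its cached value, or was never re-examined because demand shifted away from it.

The edit dirties: d1, d3, d7.
3 derived signals run: d1, d3, d7.
No dirty derived signal escaped a run.

First demand of the output computes:
  d1 = mul(-9, -4) = 36
  d3 = max2(36, -9) = 36
  d4 = neg(-4) = 4
  d6 = mul(4, 4) = 16
  d7 = min2(16, 36) = 16

After the edit, cleaning proceeds:
  d1: a read changed (s2 -9->0) — executes, giving 0.
  d3: a read changed (d1 36->0; s2 -9->0) — executes, giving 0.
  d7: a read changed (d3 36->0) — executes, giving 0.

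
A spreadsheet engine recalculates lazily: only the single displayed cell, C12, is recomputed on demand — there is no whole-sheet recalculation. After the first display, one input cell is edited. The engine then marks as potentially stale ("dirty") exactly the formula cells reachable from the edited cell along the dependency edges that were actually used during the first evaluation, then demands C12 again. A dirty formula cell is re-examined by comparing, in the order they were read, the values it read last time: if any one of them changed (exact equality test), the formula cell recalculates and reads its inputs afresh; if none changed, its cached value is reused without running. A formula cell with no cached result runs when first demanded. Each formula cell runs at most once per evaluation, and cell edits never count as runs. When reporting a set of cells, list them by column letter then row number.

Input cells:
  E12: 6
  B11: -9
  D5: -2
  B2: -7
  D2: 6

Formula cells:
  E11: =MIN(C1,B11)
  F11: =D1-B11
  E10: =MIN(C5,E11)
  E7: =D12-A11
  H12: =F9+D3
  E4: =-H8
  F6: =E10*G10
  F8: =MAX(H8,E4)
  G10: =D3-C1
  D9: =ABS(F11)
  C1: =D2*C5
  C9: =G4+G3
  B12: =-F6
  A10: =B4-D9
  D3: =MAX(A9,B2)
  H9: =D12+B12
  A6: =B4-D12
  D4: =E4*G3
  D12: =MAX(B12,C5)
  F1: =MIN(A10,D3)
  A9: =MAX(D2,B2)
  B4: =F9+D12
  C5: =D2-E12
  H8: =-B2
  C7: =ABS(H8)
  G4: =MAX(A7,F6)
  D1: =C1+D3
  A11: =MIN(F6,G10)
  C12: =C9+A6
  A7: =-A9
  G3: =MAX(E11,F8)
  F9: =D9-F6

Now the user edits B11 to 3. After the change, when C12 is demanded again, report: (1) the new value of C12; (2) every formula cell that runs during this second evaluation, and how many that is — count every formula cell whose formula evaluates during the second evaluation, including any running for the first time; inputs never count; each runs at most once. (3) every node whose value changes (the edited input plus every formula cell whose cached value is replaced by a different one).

New value of C12: 10.
Formula cells that run: A6, B4, B12, C9, C12, D9, D12, E10, E11, F6, F9, F11, G3, G4 — 14 in total.
Values that change: A6, B4, B11, B12, C9, C12, D9, D12, E10, E11, F6, F9, F11, G4.

First evaluation (everything demanded from the output):
  A9 = MAX(6, -7) = 6
  A7 = -(6) = -6
  C5 = 6 - 6 = 0
  C1 = 6 * 0 = 0
  D3 = MAX(6, -7) = 6
  D1 = 0 + 6 = 6
  E11 = MIN(0, -9) = -9
  E10 = MIN(0, -9) = -9
  F11 = 6 - -9 = 15
  D9 = ABS(15) = 15
  G10 = 6 - 0 = 6
  F6 = -9 * 6 = -54
  B12 = -(-54) = 54
  D12 = MAX(54, 0) = 54
  F9 = 15 - -54 = 69
  B4 = 69 + 54 = 123
  A6 = 123 - 54 = 69
  G4 = MAX(-6, -54) = -6
  H8 = -(-7) = 7
  E4 = -(7) = -7
  F8 = MAX(7, -7) = 7
  G3 = MAX(-9, 7) = 7
  C9 = -6 + 7 = 1
  C12 = 1 + 69 = 70

Propagation after the edit:
  E11: runs — B11 -9->3; result 0.
  E10: runs — E11 -9->0; result 0.
  F6: runs — E10 -9->0; result 0.
  B12: runs — F6 -54->0; result 0.
  D12: runs — B12 54->0; result 0.
  F11: runs — B11 -9->3; result 3.
  D9: runs — F11 15->3; result 3.
  F9: runs — D9 15->3; F6 -54->0; result 3.
  B4: runs — F9 69->3; D12 54->0; result 3.
  A6: runs — B4 123->3; D12 54->0; result 3.
  G3: runs — E11 -9->0; result 7 (same value as before).
  G4: runs — F6 -54->0; result 0.
  C9: runs — G4 -6->0; result 7.
  C12: runs — C9 1->7; A6 69->3; result 10.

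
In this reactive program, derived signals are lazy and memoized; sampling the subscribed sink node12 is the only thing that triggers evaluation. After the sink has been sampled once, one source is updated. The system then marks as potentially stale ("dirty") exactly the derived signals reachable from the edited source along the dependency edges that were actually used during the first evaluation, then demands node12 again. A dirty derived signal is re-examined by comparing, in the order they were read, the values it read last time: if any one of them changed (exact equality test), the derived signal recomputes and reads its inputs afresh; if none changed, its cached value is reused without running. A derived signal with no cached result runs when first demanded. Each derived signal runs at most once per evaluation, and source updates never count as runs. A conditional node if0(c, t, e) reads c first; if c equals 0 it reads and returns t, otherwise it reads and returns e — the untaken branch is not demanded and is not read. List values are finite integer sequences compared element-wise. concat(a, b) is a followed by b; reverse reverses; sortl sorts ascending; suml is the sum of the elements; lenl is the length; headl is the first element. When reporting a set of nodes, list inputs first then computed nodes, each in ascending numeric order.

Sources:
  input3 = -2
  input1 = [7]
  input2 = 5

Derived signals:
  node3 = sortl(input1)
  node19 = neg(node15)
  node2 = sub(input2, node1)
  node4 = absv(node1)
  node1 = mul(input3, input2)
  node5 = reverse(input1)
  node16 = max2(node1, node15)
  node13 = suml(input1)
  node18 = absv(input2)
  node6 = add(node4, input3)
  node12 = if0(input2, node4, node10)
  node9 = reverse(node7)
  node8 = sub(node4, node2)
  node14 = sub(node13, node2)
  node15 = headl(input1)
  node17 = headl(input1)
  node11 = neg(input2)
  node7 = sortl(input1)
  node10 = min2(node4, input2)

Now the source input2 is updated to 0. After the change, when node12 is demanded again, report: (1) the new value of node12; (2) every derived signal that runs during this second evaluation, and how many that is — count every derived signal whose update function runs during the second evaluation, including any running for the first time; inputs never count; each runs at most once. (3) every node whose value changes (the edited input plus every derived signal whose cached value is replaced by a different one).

Demanding node12 again yields 0.
3 derived signals run: node1, node4, node12.
The nodes whose values change: input2, node1, node4, node12.
Note the branch switch — demand abandons node10, which is never re-examined.

First demand of the output computes:
  node1 = mul(-2, 5) = -10
  node4 = absv(-10) = 10
  node10 = min2(10, 5) = 5
  node12 = if0(input2=5 -> else branch node10) = 5

After the edit, cleaning proceeds:
  node1: a read changed (input2 5->0) — executes, giving 0.
  node4: a read changed (node1 -10->0) — executes, giving 0.
  node10: stays stale; no demand reaches it after the flip.
  node12: a read changed (input2 5->0) — executes, giving 0.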